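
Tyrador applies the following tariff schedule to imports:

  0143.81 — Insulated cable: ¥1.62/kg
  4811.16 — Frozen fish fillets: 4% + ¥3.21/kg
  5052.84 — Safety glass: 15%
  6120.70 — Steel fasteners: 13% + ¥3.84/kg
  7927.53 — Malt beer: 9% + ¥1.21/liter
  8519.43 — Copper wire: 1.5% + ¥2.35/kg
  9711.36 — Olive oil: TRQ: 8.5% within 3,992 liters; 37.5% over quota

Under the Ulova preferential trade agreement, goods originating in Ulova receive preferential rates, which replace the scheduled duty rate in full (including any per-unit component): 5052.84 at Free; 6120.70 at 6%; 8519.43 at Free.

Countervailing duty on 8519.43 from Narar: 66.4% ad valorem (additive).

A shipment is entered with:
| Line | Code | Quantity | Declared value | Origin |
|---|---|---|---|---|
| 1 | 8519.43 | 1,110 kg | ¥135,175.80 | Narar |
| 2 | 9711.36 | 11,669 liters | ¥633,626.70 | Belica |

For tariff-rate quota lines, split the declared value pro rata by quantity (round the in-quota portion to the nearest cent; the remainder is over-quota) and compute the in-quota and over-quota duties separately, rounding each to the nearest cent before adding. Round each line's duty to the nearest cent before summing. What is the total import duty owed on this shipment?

¥269,140.86

Line 1 (8519.43, Narar, 1,110 kg, ¥135,175.80):
Base rate for 8519.43 is 1.5% + ¥2.35/kg.
8519.43 has an FTA preferential rate, but origin Narar is not Ulova; base rate stands.
Additional duty on 8519.43 from Narar: +66.4%. Applied ad valorem rate: 1.5% + 66.4% = 67.9%.
Duty = ¥135,175.80 × 67.9% + 1,110 × ¥2.35 = ¥94,392.87.
Line 2 (9711.36, Belica, 11,669 liters, ¥633,626.70):
Code 9711.36 is under a tariff-rate quota (threshold 3,992 liters). In-quota: 3,992 liters at 8.5%; over-quota: 7,677 liters at 37.5%.
Pro-rata value split: in-quota = ¥633,626.70 × 3,992/11,669 = ¥216,765.60; over-quota = ¥633,626.70 − ¥216,765.60 = ¥416,861.10.
In-quota duty = ¥216,765.60 × 8.5% = ¥18,425.08. Over-quota duty = ¥416,861.10 × 37.5% = ¥156,322.91.
Line duty = ¥18,425.08 + ¥156,322.91 = ¥174,747.99.
Total = ¥94,392.87 + ¥174,747.99 = ¥269,140.86.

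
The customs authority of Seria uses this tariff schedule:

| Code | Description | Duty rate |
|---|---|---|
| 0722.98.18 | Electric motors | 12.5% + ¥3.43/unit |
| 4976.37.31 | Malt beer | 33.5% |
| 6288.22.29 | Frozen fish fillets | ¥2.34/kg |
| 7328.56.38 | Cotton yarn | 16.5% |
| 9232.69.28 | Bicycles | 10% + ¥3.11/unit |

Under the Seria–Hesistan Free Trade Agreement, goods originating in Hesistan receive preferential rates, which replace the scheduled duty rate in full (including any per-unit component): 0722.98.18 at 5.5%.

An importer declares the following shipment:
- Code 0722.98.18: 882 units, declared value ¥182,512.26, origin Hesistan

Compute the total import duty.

Line 1 (0722.98.18, Hesistan, 882 units, ¥182,512.26):
Base rate for 0722.98.18 is 12.5% + ¥3.43/unit.
Origin Hesistan qualifies under the Seria–Hesistan agreement and 0722.98.18 is covered: preferential rate 5.5% applies instead.
Duty = ¥182,512.26 × 5.5% = ¥10,038.17.

¥10,038.17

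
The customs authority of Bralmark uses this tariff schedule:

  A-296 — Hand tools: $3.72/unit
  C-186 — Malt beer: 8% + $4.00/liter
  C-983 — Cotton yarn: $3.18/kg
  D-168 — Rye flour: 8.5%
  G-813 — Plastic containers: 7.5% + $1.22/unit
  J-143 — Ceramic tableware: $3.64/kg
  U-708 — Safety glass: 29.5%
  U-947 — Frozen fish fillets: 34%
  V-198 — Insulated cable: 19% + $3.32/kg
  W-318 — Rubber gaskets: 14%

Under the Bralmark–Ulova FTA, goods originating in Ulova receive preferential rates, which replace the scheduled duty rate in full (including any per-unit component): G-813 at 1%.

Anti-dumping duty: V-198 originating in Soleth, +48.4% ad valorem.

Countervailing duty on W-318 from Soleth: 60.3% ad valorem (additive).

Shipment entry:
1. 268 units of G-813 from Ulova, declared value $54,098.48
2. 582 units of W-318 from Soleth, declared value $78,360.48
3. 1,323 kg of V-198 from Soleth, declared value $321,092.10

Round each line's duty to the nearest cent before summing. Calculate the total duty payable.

$279,571.26

Line 1 (G-813, Ulova, 268 units, $54,098.48):
Base rate for G-813 is 7.5% + $1.22/unit.
Origin Ulova qualifies under the Bralmark–Ulova agreement and G-813 is covered: preferential rate 1% applies instead.
Duty = $54,098.48 × 1% = $540.98.
Line 2 (W-318, Soleth, 582 units, $78,360.48):
Base rate for W-318 is 14%.
Additional duty on W-318 from Soleth: +60.3%. Applied ad valorem rate: 14% + 60.3% = 74.3%.
Duty = $78,360.48 × 74.3% = $58,221.84.
Line 3 (V-198, Soleth, 1,323 kg, $321,092.10):
Base rate for V-198 is 19% + $3.32/kg.
Additional duty on V-198 from Soleth: +48.4%. Applied ad valorem rate: 19% + 48.4% = 67.4%.
Duty = $321,092.10 × 67.4% + 1,323 × $3.32 = $220,808.44.
Total = $540.98 + $58,221.84 + $220,808.44 = $279,571.26.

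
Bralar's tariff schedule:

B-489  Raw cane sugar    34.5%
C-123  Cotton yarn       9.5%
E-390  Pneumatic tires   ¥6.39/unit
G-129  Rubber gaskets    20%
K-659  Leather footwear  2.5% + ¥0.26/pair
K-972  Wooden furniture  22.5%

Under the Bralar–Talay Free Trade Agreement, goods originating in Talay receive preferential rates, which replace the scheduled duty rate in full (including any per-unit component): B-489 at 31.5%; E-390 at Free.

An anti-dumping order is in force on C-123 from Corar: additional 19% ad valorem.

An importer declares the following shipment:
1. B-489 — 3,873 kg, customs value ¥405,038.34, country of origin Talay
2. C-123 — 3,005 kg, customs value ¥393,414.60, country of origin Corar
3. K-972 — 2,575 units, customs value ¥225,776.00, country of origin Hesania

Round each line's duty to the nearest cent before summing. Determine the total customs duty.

Line 1 (B-489, Talay, 3,873 kg, ¥405,038.34):
Base rate for B-489 is 34.5%.
Origin Talay qualifies under the Bralar–Talay agreement and B-489 is covered: preferential rate 31.5% applies instead.
Duty = ¥405,038.34 × 31.5% = ¥127,587.08.
Line 2 (C-123, Corar, 3,005 kg, ¥393,414.60):
Base rate for C-123 is 9.5%.
Additional duty on C-123 from Corar: +19%. Applied ad valorem rate: 9.5% + 19% = 28.5%.
Duty = ¥393,414.60 × 28.5% = ¥112,123.16.
Line 3 (K-972, Hesania, 2,575 units, ¥225,776.00):
Base rate for K-972 is 22.5%.
Duty = ¥225,776.00 × 22.5% = ¥50,799.60.
Total = ¥127,587.08 + ¥112,123.16 + ¥50,799.60 = ¥290,509.84.

¥290,509.84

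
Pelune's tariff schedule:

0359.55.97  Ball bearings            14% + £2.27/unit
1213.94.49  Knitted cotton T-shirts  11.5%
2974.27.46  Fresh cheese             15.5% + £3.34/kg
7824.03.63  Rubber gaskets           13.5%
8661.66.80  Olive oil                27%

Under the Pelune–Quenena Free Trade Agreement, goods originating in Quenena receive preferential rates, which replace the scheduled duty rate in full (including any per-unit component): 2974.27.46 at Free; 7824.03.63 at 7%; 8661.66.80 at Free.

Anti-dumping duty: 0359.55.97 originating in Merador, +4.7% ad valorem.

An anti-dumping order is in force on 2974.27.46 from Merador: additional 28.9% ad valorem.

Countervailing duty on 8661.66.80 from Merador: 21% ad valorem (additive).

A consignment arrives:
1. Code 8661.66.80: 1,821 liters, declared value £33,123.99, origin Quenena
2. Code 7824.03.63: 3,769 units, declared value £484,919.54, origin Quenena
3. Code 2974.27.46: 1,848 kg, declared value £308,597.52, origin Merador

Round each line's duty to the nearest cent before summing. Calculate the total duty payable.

£177,133.99

Line 1 (8661.66.80, Quenena, 1,821 liters, £33,123.99):
Base rate for 8661.66.80 is 27%.
Origin Quenena qualifies under the Pelune–Quenena agreement and 8661.66.80 is covered: preferential rate Free applies instead.
The additional-duty order on 8661.66.80 targets Merador, not Quenena; it does not apply.
Duty = £33,123.99 × 0% = £0.00.
Line 2 (7824.03.63, Quenena, 3,769 units, £484,919.54):
Base rate for 7824.03.63 is 13.5%.
Origin Quenena qualifies under the Pelune–Quenena agreement and 7824.03.63 is covered: preferential rate 7% applies instead.
Duty = £484,919.54 × 7% = £33,944.37.
Line 3 (2974.27.46, Merador, 1,848 kg, £308,597.52):
Base rate for 2974.27.46 is 15.5% + £3.34/kg.
2974.27.46 has an FTA preferential rate, but origin Merador is not Quenena; base rate stands.
Additional duty on 2974.27.46 from Merador: +28.9%. Applied ad valorem rate: 15.5% + 28.9% = 44.4%.
Duty = £308,597.52 × 44.4% + 1,848 × £3.34 = £143,189.62.
Total = £0.00 + £33,944.37 + £143,189.62 = £177,133.99.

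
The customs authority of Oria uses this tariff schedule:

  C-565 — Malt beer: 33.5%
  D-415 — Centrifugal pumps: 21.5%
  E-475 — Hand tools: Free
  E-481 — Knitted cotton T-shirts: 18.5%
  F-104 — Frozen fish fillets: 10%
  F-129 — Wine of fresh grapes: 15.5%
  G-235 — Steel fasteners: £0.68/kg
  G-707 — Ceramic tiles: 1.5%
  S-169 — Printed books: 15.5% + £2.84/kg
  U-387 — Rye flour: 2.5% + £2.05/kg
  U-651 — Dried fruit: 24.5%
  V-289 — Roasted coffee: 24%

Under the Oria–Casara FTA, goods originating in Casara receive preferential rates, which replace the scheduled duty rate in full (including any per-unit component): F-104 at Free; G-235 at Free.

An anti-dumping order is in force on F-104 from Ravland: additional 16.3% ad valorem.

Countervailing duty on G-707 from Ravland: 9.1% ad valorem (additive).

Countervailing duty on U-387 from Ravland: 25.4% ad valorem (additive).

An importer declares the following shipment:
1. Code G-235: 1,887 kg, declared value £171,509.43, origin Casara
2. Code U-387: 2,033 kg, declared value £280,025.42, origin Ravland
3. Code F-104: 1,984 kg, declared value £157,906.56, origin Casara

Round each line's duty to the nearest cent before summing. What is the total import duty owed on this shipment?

£82,294.74

Line 1 (G-235, Casara, 1,887 kg, £171,509.43):
Base rate for G-235 is £0.68/kg.
Origin Casara qualifies under the Oria–Casara agreement and G-235 is covered: preferential rate Free applies instead.
Duty = £171,509.43 × 0% = £0.00.
Line 2 (U-387, Ravland, 2,033 kg, £280,025.42):
Base rate for U-387 is 2.5% + £2.05/kg.
Additional duty on U-387 from Ravland: +25.4%. Applied ad valorem rate: 2.5% + 25.4% = 27.9%.
Duty = £280,025.42 × 27.9% + 2,033 × £2.05 = £82,294.74.
Line 3 (F-104, Casara, 1,984 kg, £157,906.56):
Base rate for F-104 is 10%.
Origin Casara qualifies under the Oria–Casara agreement and F-104 is covered: preferential rate Free applies instead.
The additional-duty order on F-104 targets Ravland, not Casara; it does not apply.
Duty = £157,906.56 × 0% = £0.00.
Total = £0.00 + £82,294.74 + £0.00 = £82,294.74.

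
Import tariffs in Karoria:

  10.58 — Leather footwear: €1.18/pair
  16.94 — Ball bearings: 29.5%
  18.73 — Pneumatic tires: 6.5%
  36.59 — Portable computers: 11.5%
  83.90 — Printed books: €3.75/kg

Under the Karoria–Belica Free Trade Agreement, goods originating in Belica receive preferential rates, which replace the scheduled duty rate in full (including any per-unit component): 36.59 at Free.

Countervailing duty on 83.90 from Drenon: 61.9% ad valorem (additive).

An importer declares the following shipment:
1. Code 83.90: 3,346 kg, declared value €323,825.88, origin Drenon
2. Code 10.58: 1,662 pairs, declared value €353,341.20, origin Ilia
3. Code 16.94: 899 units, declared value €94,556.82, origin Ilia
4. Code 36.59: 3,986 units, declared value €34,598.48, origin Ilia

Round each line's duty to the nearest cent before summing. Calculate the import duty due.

Line 1 (83.90, Drenon, 3,346 kg, €323,825.88):
Base rate for 83.90 is €3.75/kg.
Additional duty on 83.90 from Drenon: +61.9% ad valorem. Applied ad valorem rate = 61.9%.
Duty = €323,825.88 × 61.9% + 3,346 × €3.75 = €212,995.72.
Line 2 (10.58, Ilia, 1,662 pairs, €353,341.20):
Base rate for 10.58 is €1.18/pair.
Duty = 1,662 × €1.18 = €1,961.16.
Line 3 (16.94, Ilia, 899 units, €94,556.82):
Base rate for 16.94 is 29.5%.
Duty = €94,556.82 × 29.5% = €27,894.26.
Line 4 (36.59, Ilia, 3,986 units, €34,598.48):
Base rate for 36.59 is 11.5%.
36.59 has an FTA preferential rate, but origin Ilia is not Belica; base rate stands.
Duty = €34,598.48 × 11.5% = €3,978.83.
Total = €212,995.72 + €1,961.16 + €27,894.26 + €3,978.83 = €246,829.97.

€246,829.97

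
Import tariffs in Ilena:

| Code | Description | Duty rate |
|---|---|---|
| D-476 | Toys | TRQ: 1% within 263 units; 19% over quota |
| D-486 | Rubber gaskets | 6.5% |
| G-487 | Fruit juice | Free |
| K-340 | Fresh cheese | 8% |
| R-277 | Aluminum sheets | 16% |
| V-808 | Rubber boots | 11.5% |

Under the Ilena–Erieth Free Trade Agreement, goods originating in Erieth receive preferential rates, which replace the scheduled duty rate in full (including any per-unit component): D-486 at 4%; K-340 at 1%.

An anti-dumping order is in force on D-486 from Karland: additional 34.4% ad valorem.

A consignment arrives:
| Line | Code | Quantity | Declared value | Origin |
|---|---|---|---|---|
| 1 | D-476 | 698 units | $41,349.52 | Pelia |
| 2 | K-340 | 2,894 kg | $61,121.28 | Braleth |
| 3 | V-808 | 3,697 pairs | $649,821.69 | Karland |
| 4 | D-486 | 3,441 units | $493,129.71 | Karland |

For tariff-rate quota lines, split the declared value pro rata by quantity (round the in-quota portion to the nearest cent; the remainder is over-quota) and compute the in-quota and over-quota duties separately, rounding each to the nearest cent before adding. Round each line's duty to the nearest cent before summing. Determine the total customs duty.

$286,361.23

Line 1 (D-476, Pelia, 698 units, $41,349.52):
Code D-476 is under a tariff-rate quota (threshold 263 units). In-quota: 263 units at 1%; over-quota: 435 units at 19%.
Pro-rata value split: in-quota = $41,349.52 × 263/698 = $15,580.12; over-quota = $41,349.52 − $15,580.12 = $25,769.40.
In-quota duty = $15,580.12 × 1% = $155.80. Over-quota duty = $25,769.40 × 19% = $4,896.19.
Line duty = $155.80 + $4,896.19 = $5,051.99.
Line 2 (K-340, Braleth, 2,894 kg, $61,121.28):
Base rate for K-340 is 8%.
K-340 has an FTA preferential rate, but origin Braleth is not Erieth; base rate stands.
Duty = $61,121.28 × 8% = $4,889.70.
Line 3 (V-808, Karland, 3,697 pairs, $649,821.69):
Base rate for V-808 is 11.5%.
Duty = $649,821.69 × 11.5% = $74,729.49.
Line 4 (D-486, Karland, 3,441 units, $493,129.71):
Base rate for D-486 is 6.5%.
D-486 has an FTA preferential rate, but origin Karland is not Erieth; base rate stands.
Additional duty on D-486 from Karland: +34.4%. Applied ad valorem rate: 6.5% + 34.4% = 40.9%.
Duty = $493,129.71 × 40.9% = $201,690.05.
Total = $5,051.99 + $4,889.70 + $74,729.49 + $201,690.05 = $286,361.23.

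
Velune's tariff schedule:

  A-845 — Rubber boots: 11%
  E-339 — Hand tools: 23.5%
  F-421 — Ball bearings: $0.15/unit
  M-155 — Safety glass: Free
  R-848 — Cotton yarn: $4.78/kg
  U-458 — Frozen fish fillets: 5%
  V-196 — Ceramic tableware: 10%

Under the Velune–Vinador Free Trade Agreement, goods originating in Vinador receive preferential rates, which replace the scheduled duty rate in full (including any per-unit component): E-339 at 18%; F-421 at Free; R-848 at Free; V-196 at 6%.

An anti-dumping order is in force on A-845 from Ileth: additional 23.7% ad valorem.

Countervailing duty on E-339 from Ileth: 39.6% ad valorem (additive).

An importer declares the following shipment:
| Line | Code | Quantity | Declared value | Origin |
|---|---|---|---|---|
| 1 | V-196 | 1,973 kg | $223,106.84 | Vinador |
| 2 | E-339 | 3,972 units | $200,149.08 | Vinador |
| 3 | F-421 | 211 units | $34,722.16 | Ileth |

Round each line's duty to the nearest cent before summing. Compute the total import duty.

$49,444.89

Line 1 (V-196, Vinador, 1,973 kg, $223,106.84):
Base rate for V-196 is 10%.
Origin Vinador qualifies under the Velune–Vinador agreement and V-196 is covered: preferential rate 6% applies instead.
Duty = $223,106.84 × 6% = $13,386.41.
Line 2 (E-339, Vinador, 3,972 units, $200,149.08):
Base rate for E-339 is 23.5%.
Origin Vinador qualifies under the Velune–Vinador agreement and E-339 is covered: preferential rate 18% applies instead.
The additional-duty order on E-339 targets Ileth, not Vinador; it does not apply.
Duty = $200,149.08 × 18% = $36,026.83.
Line 3 (F-421, Ileth, 211 units, $34,722.16):
Base rate for F-421 is $0.15/unit.
F-421 has an FTA preferential rate, but origin Ileth is not Vinador; base rate stands.
Duty = 211 × $0.15 = $31.65.
Total = $13,386.41 + $36,026.83 + $31.65 = $49,444.89.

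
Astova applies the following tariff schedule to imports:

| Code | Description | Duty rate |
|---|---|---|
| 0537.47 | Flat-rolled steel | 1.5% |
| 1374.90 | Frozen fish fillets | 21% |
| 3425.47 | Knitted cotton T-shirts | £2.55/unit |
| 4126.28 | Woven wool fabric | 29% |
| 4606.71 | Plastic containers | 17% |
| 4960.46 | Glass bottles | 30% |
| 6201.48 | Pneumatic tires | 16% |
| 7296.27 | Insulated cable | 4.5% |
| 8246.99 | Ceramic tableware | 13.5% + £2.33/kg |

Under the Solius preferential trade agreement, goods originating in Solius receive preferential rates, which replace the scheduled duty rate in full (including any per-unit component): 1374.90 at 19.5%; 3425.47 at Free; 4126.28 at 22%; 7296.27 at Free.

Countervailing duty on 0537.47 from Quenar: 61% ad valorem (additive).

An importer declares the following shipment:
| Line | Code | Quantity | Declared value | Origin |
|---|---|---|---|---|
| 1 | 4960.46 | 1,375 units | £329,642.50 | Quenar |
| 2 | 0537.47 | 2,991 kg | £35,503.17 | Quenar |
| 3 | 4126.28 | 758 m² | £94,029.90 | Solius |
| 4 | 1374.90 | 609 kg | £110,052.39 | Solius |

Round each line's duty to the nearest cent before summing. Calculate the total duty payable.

£163,229.03

Line 1 (4960.46, Quenar, 1,375 units, £329,642.50):
Base rate for 4960.46 is 30%.
Duty = £329,642.50 × 30% = £98,892.75.
Line 2 (0537.47, Quenar, 2,991 kg, £35,503.17):
Base rate for 0537.47 is 1.5%.
Additional duty on 0537.47 from Quenar: +61%. Applied ad valorem rate: 1.5% + 61% = 62.5%.
Duty = £35,503.17 × 62.5% = £22,189.48.
Line 3 (4126.28, Solius, 758 m², £94,029.90):
Base rate for 4126.28 is 29%.
Origin Solius qualifies under the Astova–Solius agreement and 4126.28 is covered: preferential rate 22% applies instead.
Duty = £94,029.90 × 22% = £20,686.58.
Line 4 (1374.90, Solius, 609 kg, £110,052.39):
Base rate for 1374.90 is 21%.
Origin Solius qualifies under the Astova–Solius agreement and 1374.90 is covered: preferential rate 19.5% applies instead.
Duty = £110,052.39 × 19.5% = £21,460.22.
Total = £98,892.75 + £22,189.48 + £20,686.58 + £21,460.22 = £163,229.03.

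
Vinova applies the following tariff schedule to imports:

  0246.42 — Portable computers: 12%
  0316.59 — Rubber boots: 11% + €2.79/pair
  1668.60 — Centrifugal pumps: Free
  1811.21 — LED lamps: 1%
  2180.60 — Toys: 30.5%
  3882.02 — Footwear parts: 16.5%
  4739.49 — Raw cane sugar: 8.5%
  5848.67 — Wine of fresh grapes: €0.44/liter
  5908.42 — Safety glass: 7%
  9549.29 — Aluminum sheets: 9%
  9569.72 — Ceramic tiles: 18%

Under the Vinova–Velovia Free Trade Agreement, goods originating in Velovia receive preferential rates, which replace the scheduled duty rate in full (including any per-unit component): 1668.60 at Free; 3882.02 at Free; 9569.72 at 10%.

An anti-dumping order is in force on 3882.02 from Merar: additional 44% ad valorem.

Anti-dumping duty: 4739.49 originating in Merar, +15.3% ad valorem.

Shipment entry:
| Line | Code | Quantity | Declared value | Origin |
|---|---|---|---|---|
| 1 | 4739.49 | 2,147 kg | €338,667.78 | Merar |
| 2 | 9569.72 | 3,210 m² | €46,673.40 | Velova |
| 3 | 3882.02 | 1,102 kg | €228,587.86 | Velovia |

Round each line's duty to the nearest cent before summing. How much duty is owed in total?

€89,004.14

Line 1 (4739.49, Merar, 2,147 kg, €338,667.78):
Base rate for 4739.49 is 8.5%.
Additional duty on 4739.49 from Merar: +15.3%. Applied ad valorem rate: 8.5% + 15.3% = 23.8%.
Duty = €338,667.78 × 23.8% = €80,602.93.
Line 2 (9569.72, Velova, 3,210 m², €46,673.40):
Base rate for 9569.72 is 18%.
9569.72 has an FTA preferential rate, but origin Velova is not Velovia; base rate stands.
Duty = €46,673.40 × 18% = €8,401.21.
Line 3 (3882.02, Velovia, 1,102 kg, €228,587.86):
Base rate for 3882.02 is 16.5%.
Origin Velovia qualifies under the Vinova–Velovia agreement and 3882.02 is covered: preferential rate Free applies instead.
The additional-duty order on 3882.02 targets Merar, not Velovia; it does not apply.
Duty = €228,587.86 × 0% = €0.00.
Total = €80,602.93 + €8,401.21 + €0.00 = €89,004.14.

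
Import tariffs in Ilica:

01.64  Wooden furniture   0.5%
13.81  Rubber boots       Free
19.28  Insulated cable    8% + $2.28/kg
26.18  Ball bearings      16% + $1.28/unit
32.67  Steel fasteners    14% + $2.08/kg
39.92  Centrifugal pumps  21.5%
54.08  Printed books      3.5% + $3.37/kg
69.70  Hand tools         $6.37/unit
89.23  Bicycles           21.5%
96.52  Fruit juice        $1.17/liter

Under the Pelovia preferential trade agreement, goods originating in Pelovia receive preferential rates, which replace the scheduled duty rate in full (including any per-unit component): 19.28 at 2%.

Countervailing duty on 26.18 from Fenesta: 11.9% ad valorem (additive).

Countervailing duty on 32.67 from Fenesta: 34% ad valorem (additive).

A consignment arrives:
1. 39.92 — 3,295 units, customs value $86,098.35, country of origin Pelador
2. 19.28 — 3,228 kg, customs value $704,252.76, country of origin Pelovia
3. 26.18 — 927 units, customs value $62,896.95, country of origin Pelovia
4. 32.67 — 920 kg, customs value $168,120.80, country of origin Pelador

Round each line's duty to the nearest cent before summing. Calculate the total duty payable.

Line 1 (39.92, Pelador, 3,295 units, $86,098.35):
Base rate for 39.92 is 21.5%.
Duty = $86,098.35 × 21.5% = $18,511.15.
Line 2 (19.28, Pelovia, 3,228 kg, $704,252.76):
Base rate for 19.28 is 8% + $2.28/kg.
Origin Pelovia qualifies under the Ilica–Pelovia agreement and 19.28 is covered: preferential rate 2% applies instead.
Duty = $704,252.76 × 2% = $14,085.06.
Line 3 (26.18, Pelovia, 927 units, $62,896.95):
Base rate for 26.18 is 16% + $1.28/unit.
Origin Pelovia is the FTA partner but 26.18 is not on the preference list; base rate stands.
The additional-duty order on 26.18 targets Fenesta, not Pelovia; it does not apply.
Duty = $62,896.95 × 16% + 927 × $1.28 = $11,250.07.
Line 4 (32.67, Pelador, 920 kg, $168,120.80):
Base rate for 32.67 is 14% + $2.08/kg.
The additional-duty order on 32.67 targets Fenesta, not Pelador; it does not apply.
Duty = $168,120.80 × 14% + 920 × $2.08 = $25,450.51.
Total = $18,511.15 + $14,085.06 + $11,250.07 + $25,450.51 = $69,296.79.

$69,296.79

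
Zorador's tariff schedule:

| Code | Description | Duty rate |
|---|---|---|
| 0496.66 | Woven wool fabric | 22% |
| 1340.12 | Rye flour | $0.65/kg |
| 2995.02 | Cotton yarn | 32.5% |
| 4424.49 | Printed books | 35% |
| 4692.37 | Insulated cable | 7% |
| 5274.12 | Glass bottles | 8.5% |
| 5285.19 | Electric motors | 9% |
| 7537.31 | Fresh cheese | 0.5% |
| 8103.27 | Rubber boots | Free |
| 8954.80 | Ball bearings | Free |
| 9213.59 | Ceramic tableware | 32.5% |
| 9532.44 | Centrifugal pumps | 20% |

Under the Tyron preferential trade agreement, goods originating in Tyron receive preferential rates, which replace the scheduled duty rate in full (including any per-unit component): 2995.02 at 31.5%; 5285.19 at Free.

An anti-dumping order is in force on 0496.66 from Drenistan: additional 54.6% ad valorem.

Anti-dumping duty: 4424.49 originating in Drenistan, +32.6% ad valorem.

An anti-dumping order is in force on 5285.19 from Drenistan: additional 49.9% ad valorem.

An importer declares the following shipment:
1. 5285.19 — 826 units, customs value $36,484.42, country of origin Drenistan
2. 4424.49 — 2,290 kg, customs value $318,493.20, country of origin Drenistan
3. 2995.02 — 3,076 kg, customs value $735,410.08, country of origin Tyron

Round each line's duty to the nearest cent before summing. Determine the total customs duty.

Line 1 (5285.19, Drenistan, 826 units, $36,484.42):
Base rate for 5285.19 is 9%.
5285.19 has an FTA preferential rate, but origin Drenistan is not Tyron; base rate stands.
Additional duty on 5285.19 from Drenistan: +49.9%. Applied ad valorem rate: 9% + 49.9% = 58.9%.
Duty = $36,484.42 × 58.9% = $21,489.32.
Line 2 (4424.49, Drenistan, 2,290 kg, $318,493.20):
Base rate for 4424.49 is 35%.
Additional duty on 4424.49 from Drenistan: +32.6%. Applied ad valorem rate: 35% + 32.6% = 67.6%.
Duty = $318,493.20 × 67.6% = $215,301.40.
Line 3 (2995.02, Tyron, 3,076 kg, $735,410.08):
Base rate for 2995.02 is 32.5%.
Origin Tyron qualifies under the Zorador–Tyron agreement and 2995.02 is covered: preferential rate 31.5% applies instead.
Duty = $735,410.08 × 31.5% = $231,654.18.
Total = $21,489.32 + $215,301.40 + $231,654.18 = $468,444.90.

$468,444.90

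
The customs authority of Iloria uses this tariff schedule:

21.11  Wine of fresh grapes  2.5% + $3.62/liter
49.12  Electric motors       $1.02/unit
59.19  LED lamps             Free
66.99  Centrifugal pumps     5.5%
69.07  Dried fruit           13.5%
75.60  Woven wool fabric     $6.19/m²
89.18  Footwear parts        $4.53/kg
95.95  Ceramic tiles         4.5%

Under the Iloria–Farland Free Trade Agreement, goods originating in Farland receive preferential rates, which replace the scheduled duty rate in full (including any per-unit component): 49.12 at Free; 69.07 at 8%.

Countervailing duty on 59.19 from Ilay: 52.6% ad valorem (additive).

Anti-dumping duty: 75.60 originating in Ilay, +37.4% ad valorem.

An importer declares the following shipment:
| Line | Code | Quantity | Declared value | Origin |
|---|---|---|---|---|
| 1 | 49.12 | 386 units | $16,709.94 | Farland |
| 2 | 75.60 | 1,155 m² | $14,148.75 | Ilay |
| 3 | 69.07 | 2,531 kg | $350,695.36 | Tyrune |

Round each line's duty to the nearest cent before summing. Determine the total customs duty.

$59,784.95

Line 1 (49.12, Farland, 386 units, $16,709.94):
Base rate for 49.12 is $1.02/unit.
Origin Farland qualifies under the Iloria–Farland agreement and 49.12 is covered: preferential rate Free applies instead.
Duty = $16,709.94 × 0% = $0.00.
Line 2 (75.60, Ilay, 1,155 m², $14,148.75):
Base rate for 75.60 is $6.19/m².
Additional duty on 75.60 from Ilay: +37.4% ad valorem. Applied ad valorem rate = 37.4%.
Duty = $14,148.75 × 37.4% + 1,155 × $6.19 = $12,441.08.
Line 3 (69.07, Tyrune, 2,531 kg, $350,695.36):
Base rate for 69.07 is 13.5%.
69.07 has an FTA preferential rate, but origin Tyrune is not Farland; base rate stands.
Duty = $350,695.36 × 13.5% = $47,343.87.
Total = $0.00 + $12,441.08 + $47,343.87 = $59,784.95.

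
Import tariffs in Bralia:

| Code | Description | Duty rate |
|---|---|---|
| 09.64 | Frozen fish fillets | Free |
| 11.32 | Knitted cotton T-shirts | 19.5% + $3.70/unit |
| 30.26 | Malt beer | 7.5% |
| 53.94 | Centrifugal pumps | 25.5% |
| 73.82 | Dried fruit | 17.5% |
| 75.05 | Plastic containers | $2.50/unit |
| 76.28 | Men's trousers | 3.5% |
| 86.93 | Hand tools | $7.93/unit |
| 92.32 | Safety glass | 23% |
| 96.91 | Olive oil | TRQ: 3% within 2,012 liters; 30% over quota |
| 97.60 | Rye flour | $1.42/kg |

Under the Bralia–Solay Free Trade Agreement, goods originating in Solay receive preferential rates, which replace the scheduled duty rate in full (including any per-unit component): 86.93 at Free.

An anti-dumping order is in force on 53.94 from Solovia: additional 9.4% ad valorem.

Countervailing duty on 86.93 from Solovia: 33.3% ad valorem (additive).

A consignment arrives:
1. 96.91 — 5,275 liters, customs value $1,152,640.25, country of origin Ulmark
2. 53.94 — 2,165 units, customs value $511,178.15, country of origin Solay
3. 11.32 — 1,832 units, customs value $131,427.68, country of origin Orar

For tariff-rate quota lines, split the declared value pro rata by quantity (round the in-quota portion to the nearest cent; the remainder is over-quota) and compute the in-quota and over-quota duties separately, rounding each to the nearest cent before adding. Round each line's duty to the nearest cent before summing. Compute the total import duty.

Line 1 (96.91, Ulmark, 5,275 liters, $1,152,640.25):
Code 96.91 is under a tariff-rate quota (threshold 2,012 liters). In-quota: 2,012 liters at 3%; over-quota: 3,263 liters at 30%.
Pro-rata value split: in-quota = $1,152,640.25 × 2,012/5,275 = $439,642.12; over-quota = $1,152,640.25 − $439,642.12 = $712,998.13.
In-quota duty = $439,642.12 × 3% = $13,189.26. Over-quota duty = $712,998.13 × 30% = $213,899.44.
Line duty = $13,189.26 + $213,899.44 = $227,088.70.
Line 2 (53.94, Solay, 2,165 units, $511,178.15):
Base rate for 53.94 is 25.5%.
Origin Solay is the FTA partner but 53.94 is not on the preference list; base rate stands.
The additional-duty order on 53.94 targets Solovia, not Solay; it does not apply.
Duty = $511,178.15 × 25.5% = $130,350.43.
Line 3 (11.32, Orar, 1,832 units, $131,427.68):
Base rate for 11.32 is 19.5% + $3.70/unit.
Duty = $131,427.68 × 19.5% + 1,832 × $3.70 = $32,406.80.
Total = $227,088.70 + $130,350.43 + $32,406.80 = $389,845.93.

$389,845.93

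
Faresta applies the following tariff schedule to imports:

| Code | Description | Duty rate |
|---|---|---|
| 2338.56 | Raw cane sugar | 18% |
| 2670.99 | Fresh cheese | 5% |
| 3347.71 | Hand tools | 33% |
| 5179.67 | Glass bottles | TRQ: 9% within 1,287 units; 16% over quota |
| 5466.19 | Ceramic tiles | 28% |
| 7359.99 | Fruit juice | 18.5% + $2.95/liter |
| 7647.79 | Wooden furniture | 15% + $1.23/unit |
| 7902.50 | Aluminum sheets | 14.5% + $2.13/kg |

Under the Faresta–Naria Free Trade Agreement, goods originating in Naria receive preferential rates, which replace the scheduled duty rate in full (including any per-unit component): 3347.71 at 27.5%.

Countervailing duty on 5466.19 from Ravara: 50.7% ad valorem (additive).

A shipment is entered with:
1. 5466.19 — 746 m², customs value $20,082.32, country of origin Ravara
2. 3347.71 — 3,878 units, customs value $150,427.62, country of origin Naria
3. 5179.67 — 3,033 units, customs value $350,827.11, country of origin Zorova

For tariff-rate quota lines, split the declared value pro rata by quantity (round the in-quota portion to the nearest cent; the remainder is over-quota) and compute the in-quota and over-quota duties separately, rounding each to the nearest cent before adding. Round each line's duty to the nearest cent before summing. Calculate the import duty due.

$102,884.02

Line 1 (5466.19, Ravara, 746 m², $20,082.32):
Base rate for 5466.19 is 28%.
Additional duty on 5466.19 from Ravara: +50.7%. Applied ad valorem rate: 28% + 50.7% = 78.7%.
Duty = $20,082.32 × 78.7% = $15,804.79.
Line 2 (3347.71, Naria, 3,878 units, $150,427.62):
Base rate for 3347.71 is 33%.
Origin Naria qualifies under the Faresta–Naria agreement and 3347.71 is covered: preferential rate 27.5% applies instead.
Duty = $150,427.62 × 27.5% = $41,367.60.
Line 3 (5179.67, Zorova, 3,033 units, $350,827.11):
Code 5179.67 is under a tariff-rate quota (threshold 1,287 units). In-quota: 1,287 units at 9%; over-quota: 1,746 units at 16%.
Pro-rata value split: in-quota = $350,827.11 × 1,287/3,033 = $148,867.29; over-quota = $350,827.11 − $148,867.29 = $201,959.82.
In-quota duty = $148,867.29 × 9% = $13,398.06. Over-quota duty = $201,959.82 × 16% = $32,313.57.
Line duty = $13,398.06 + $32,313.57 = $45,711.63.
Total = $15,804.79 + $41,367.60 + $45,711.63 = $102,884.02.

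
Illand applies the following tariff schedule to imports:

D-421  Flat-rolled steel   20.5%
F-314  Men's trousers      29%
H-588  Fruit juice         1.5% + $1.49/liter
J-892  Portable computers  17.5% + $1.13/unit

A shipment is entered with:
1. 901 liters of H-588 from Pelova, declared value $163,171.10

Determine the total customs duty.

Line 1 (H-588, Pelova, 901 liters, $163,171.10):
Base rate for H-588 is 1.5% + $1.49/liter.
Duty = $163,171.10 × 1.5% + 901 × $1.49 = $3,790.06.

$3,790.06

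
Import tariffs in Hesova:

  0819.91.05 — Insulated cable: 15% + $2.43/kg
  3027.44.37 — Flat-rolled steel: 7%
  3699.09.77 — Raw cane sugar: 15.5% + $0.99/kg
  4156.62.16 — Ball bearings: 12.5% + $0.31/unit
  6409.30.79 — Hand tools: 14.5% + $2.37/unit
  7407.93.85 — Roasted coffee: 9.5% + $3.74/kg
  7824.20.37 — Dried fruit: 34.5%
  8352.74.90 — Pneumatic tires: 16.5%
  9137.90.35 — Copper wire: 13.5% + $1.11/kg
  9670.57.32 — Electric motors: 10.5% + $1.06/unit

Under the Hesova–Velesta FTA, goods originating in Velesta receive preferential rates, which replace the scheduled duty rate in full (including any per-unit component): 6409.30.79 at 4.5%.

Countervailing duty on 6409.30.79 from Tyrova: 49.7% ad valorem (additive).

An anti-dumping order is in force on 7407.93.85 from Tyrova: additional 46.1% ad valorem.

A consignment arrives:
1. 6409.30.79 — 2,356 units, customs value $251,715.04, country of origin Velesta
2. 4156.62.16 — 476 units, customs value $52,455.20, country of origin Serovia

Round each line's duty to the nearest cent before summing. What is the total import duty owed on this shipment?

Line 1 (6409.30.79, Velesta, 2,356 units, $251,715.04):
Base rate for 6409.30.79 is 14.5% + $2.37/unit.
Origin Velesta qualifies under the Hesova–Velesta agreement and 6409.30.79 is covered: preferential rate 4.5% applies instead.
The additional-duty order on 6409.30.79 targets Tyrova, not Velesta; it does not apply.
Duty = $251,715.04 × 4.5% = $11,327.18.
Line 2 (4156.62.16, Serovia, 476 units, $52,455.20):
Base rate for 4156.62.16 is 12.5% + $0.31/unit.
Duty = $52,455.20 × 12.5% + 476 × $0.31 = $6,704.46.
Total = $11,327.18 + $6,704.46 = $18,031.64.

$18,031.64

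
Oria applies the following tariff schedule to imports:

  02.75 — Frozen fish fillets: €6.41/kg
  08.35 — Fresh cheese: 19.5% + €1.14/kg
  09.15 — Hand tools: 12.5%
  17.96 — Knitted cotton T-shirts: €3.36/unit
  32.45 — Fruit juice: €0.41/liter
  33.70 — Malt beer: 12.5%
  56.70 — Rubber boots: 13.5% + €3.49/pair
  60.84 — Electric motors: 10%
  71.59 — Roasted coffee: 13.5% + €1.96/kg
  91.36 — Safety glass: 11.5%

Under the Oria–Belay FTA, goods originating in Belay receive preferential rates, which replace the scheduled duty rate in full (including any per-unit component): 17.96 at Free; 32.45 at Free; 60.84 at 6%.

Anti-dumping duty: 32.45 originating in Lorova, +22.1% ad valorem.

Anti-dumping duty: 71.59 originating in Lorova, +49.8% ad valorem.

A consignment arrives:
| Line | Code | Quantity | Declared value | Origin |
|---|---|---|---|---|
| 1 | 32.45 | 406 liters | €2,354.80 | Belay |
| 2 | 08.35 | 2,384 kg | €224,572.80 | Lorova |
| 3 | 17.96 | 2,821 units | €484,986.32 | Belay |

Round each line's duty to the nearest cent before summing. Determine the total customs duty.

€46,509.46

Line 1 (32.45, Belay, 406 liters, €2,354.80):
Base rate for 32.45 is €0.41/liter.
Origin Belay qualifies under the Oria–Belay agreement and 32.45 is covered: preferential rate Free applies instead.
The additional-duty order on 32.45 targets Lorova, not Belay; it does not apply.
Duty = €2,354.80 × 0% = €0.00.
Line 2 (08.35, Lorova, 2,384 kg, €224,572.80):
Base rate for 08.35 is 19.5% + €1.14/kg.
Duty = €224,572.80 × 19.5% + 2,384 × €1.14 = €46,509.46.
Line 3 (17.96, Belay, 2,821 units, €484,986.32):
Base rate for 17.96 is €3.36/unit.
Origin Belay qualifies under the Oria–Belay agreement and 17.96 is covered: preferential rate Free applies instead.
Duty = €484,986.32 × 0% = €0.00.
Total = €0.00 + €46,509.46 + €0.00 = €46,509.46.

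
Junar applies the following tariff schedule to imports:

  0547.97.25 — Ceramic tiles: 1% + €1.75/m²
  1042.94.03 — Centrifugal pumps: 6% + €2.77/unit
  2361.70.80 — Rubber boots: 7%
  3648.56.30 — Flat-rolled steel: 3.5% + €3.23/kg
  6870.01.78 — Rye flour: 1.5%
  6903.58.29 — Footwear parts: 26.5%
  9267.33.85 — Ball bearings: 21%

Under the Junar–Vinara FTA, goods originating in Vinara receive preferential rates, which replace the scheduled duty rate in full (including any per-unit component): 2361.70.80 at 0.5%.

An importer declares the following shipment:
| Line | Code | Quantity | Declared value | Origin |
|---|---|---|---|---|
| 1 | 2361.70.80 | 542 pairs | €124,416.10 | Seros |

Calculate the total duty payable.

Line 1 (2361.70.80, Seros, 542 pairs, €124,416.10):
Base rate for 2361.70.80 is 7%.
2361.70.80 has an FTA preferential rate, but origin Seros is not Vinara; base rate stands.
Duty = €124,416.10 × 7% = €8,709.13.

€8,709.13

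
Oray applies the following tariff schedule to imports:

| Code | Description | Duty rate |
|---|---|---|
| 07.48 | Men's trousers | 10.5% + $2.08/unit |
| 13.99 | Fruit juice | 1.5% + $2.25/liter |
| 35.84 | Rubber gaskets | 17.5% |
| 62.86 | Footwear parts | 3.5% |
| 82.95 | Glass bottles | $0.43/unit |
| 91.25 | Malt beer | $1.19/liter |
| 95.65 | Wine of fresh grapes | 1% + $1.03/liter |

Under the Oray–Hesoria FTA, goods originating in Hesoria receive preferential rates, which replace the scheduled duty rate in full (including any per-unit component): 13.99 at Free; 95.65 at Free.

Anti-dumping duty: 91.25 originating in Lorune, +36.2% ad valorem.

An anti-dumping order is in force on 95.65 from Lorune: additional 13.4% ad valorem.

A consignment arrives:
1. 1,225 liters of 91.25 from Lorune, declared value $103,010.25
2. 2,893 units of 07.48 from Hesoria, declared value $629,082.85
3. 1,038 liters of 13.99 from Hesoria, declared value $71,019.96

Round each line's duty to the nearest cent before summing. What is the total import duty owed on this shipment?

$110,818.60

Line 1 (91.25, Lorune, 1,225 liters, $103,010.25):
Base rate for 91.25 is $1.19/liter.
Additional duty on 91.25 from Lorune: +36.2% ad valorem. Applied ad valorem rate = 36.2%.
Duty = $103,010.25 × 36.2% + 1,225 × $1.19 = $38,747.46.
Line 2 (07.48, Hesoria, 2,893 units, $629,082.85):
Base rate for 07.48 is 10.5% + $2.08/unit.
Origin Hesoria is the FTA partner but 07.48 is not on the preference list; base rate stands.
Duty = $629,082.85 × 10.5% + 2,893 × $2.08 = $72,071.14.
Line 3 (13.99, Hesoria, 1,038 liters, $71,019.96):
Base rate for 13.99 is 1.5% + $2.25/liter.
Origin Hesoria qualifies under the Oray–Hesoria agreement and 13.99 is covered: preferential rate Free applies instead.
Duty = $71,019.96 × 0% = $0.00.
Total = $38,747.46 + $72,071.14 + $0.00 = $110,818.60.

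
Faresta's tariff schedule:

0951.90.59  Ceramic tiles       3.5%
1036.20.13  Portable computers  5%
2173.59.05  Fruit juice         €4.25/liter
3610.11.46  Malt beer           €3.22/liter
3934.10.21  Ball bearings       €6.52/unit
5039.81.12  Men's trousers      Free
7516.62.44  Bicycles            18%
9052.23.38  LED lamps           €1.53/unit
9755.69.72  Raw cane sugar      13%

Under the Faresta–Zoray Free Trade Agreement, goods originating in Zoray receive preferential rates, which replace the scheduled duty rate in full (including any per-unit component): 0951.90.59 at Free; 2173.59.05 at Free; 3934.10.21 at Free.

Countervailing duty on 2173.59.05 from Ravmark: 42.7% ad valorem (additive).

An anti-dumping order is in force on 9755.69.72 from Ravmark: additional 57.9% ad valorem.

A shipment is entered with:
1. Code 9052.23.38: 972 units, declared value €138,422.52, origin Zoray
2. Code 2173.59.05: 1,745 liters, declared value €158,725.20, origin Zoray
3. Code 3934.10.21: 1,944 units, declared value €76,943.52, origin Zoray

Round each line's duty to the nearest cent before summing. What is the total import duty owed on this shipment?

Line 1 (9052.23.38, Zoray, 972 units, €138,422.52):
Base rate for 9052.23.38 is €1.53/unit.
Origin Zoray is the FTA partner but 9052.23.38 is not on the preference list; base rate stands.
Duty = 972 × €1.53 = €1,487.16.
Line 2 (2173.59.05, Zoray, 1,745 liters, €158,725.20):
Base rate for 2173.59.05 is €4.25/liter.
Origin Zoray qualifies under the Faresta–Zoray agreement and 2173.59.05 is covered: preferential rate Free applies instead.
The additional-duty order on 2173.59.05 targets Ravmark, not Zoray; it does not apply.
Duty = €158,725.20 × 0% = €0.00.
Line 3 (3934.10.21, Zoray, 1,944 units, €76,943.52):
Base rate for 3934.10.21 is €6.52/unit.
Origin Zoray qualifies under the Faresta–Zoray agreement and 3934.10.21 is covered: preferential rate Free applies instead.
Duty = €76,943.52 × 0% = €0.00.
Total = €1,487.16 + €0.00 + €0.00 = €1,487.16.

€1,487.16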